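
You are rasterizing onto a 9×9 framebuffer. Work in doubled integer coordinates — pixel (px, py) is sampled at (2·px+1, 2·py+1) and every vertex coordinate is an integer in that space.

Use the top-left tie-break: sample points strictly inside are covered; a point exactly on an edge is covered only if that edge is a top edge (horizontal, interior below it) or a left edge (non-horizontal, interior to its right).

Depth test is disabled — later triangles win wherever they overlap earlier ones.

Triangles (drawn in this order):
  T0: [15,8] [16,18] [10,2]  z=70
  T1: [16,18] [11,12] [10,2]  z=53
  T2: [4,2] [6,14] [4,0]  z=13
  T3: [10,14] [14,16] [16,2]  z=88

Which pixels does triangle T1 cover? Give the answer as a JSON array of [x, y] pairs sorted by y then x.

T0:
  2·area = 44
  edge (15, 8)→(16, 18): d=(1,10) right/bottom  bias=-1
  edge (16, 18)→(10, 2): d=(-6,-16) top-left  bias=+0
  edge (10, 2)→(15, 8): d=(5,6) right/bottom  bias=-1
    (6,3)@(13, 7): e=[19,18,7] → █
    (7,3)@(15, 7): e=[-1,50,-5] → ·
    (6,4)@(13, 9): e=[21,6,17] → █
    (7,4)@(15, 9): e=[1,38,5] → █
    (8,4)@(17, 9): e=[-19,70,-7] → ·
    (6,5)@(13, 11): e=[23,-6,27] → ·
    (7,5)@(15, 11): e=[3,26,15] → █
    (8,5)@(17, 11): e=[-17,58,3] → ·
    (7,6)@(15, 13): e=[5,14,25] → █
    (8,6)@(17, 13): e=[-15,46,13] → ·
    (7,7)@(15, 15): e=[7,2,35] → █
    (8,7)@(17, 15): e=[-13,34,23] → ·
  covered (6 px):
    · · · · · · · · ·
    · · · · · · · · ·
    · · · · · · · · ·
    · · · · · · █ · ·
    · · · · · · █ █ ·
    · · · · · · · █ ·
    · · · · · · · █ ·
    · · · · · · · █ ·
    · · · · · · · · ·
T1:
  2·area = 44
  edge (16, 18)→(11, 12): d=(-5,-6) top-left  bias=+0
  edge (11, 12)→(10, 2): d=(-1,-10) top-left  bias=+0
  edge (10, 2)→(16, 18): d=(6,16) right/bottom  bias=-1
    (5,2)@(11, 5): e=[35,7,2] → █
    (6,2)@(13, 5): e=[47,27,-30] → ·
    (5,3)@(11, 7): e=[25,5,14] → █
    (6,3)@(13, 7): e=[37,25,-18] → ·
    (5,4)@(11, 9): e=[15,3,26] → █
    (6,4)@(13, 9): e=[27,23,-6] → ·
    (5,5)@(11, 11): e=[5,1,38] → █
    (6,5)@(13, 11): e=[17,21,6] → █
    (7,5)@(15, 11): e=[29,41,-26] → ·
    (5,6)@(11, 13): e=[-5,-1,50] → ·
    (6,6)@(13, 13): e=[7,19,18] → █
    (7,6)@(15, 13): e=[19,39,-14] → ·
  covered (6 px):
    · · · · · · · · ·
    · · · · · · · · ·
    · · · · · █ · · ·
    · · · · · █ · · ·
    · · · · · █ · · ·
    · · · · · █ █ · ·
    · · · · · · █ · ·
    · · · · · · · · ·
    · · · · · · · · ·
T2:
  2·area = 4  (B↔C swapped to make it positive)
  edge (4, 2)→(4, 0): d=(0,-2) top-left  bias=+0
  edge (4, 0)→(6, 14): d=(2,14) right/bottom  bias=-1
  edge (6, 14)→(4, 2): d=(-2,-12) top-left  bias=+0
    (2,3)@(5, 7): e=[2,0,2] → ·  [on edge]
  covered (0 px):
    · · · · · · · · ·
    · · · · · · · · ·
    · · · · · · · · ·
    · · · · · · · · ·
    · · · · · · · · ·
    · · · · · · · · ·
    · · · · · · · · ·
    · · · · · · · · ·
    · · · · · · · · ·
T3:
  2·area = 60  (B↔C swapped to make it positive)
  edge (10, 14)→(16, 2): d=(6,-12) top-left  bias=+0
  edge (16, 2)→(14, 16): d=(-2,14) right/bottom  bias=-1
  edge (14, 16)→(10, 14): d=(-4,-2) top-left  bias=+0
    (7,2)@(15, 5): e=[6,8,46] → █
    (8,2)@(17, 5): e=[30,-20,50] → ·
    (7,3)@(15, 7): e=[18,4,38] → █
    (8,3)@(17, 7): e=[42,-24,42] → ·
    (6,4)@(13, 9): e=[6,28,26] → █
    (7,4)@(15, 9): e=[30,0,30] → ·  [on edge]
    (6,5)@(13, 11): e=[18,24,18] → █
    (7,5)@(15, 11): e=[42,-4,22] → ·
    (5,6)@(11, 13): e=[6,48,6] → █
    (7,6)@(15, 13): e=[54,-8,14] → ·
    (5,7)@(11, 15): e=[18,44,-2] → ·
    (6,7)@(13, 15): e=[42,16,2] → █
  covered (7 px):
    · · · · · · · · ·
    · · · · · · · · ·
    · · · · · · · █ ·
    · · · · · · · █ ·
    · · · · · · █ · ·
    · · · · · · █ · ·
    · · · · · █ █ · ·
    · · · · · · █ · ·
    · · · · · · · · ·

Answer: [[5,2],[5,3],[5,4],[5,5],[6,5],[6,6]]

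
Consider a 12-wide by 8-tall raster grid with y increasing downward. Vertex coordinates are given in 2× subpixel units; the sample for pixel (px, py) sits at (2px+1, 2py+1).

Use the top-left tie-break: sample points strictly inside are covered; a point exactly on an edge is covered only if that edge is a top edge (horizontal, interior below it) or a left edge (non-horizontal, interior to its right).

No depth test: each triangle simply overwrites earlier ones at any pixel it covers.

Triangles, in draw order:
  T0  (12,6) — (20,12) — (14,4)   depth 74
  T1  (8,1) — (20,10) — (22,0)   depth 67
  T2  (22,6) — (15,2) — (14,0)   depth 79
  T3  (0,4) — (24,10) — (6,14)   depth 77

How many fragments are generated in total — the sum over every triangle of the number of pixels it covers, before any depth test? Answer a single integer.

T0:
  2·area = 28  (B↔C swapped to make it positive)
  edge (12, 6)→(14, 4): d=(2,-2) top-left  bias=+0
  edge (14, 4)→(20, 12): d=(6,8) right/bottom  bias=-1
  edge (20, 12)→(12, 6): d=(-8,-6) top-left  bias=+0
    (8,0)@(17, 1): e=[0,-42,70] → ·  [on edge]
    (7,1)@(15, 3): e=[0,-14,42] → ·  [on edge]
    (6,2)@(13, 5): e=[0,14,14] → #  [on edge]
    (7,2)@(15, 5): e=[4,-2,26] → ·
    (5,3)@(11, 7): e=[0,42,-14] → ·  [on edge]
    (6,3)@(13, 7): e=[4,26,-2] → ·
    (7,3)@(15, 7): e=[8,10,10] → #
    (8,3)@(17, 7): e=[12,-6,22] → ·
    (4,4)@(9, 9): e=[0,70,-42] → ·  [on edge]
    (7,4)@(15, 9): e=[12,22,-6] → ·
    (8,4)@(17, 9): e=[16,6,6] → #
    (9,4)@(19, 9): e=[20,-10,18] → ·
    (3,5)@(7, 11): e=[0,98,-70] → ·  [on edge]
    (2,6)@(5, 13): e=[0,126,-98] → ·  [on edge]
    (1,7)@(3, 15): e=[0,154,-126] → ·  [on edge]
  covered (4 px):
    · · · · · · · · · · · ·
    · · · · · · · · · · · ·
    · · · · · · # · · · · ·
    · · · · · · · # · · · ·
    · · · · · · · · # · · ·
    · · · · · · · · · # · ·
    · · · · · · · · · · · ·
    · · · · · · · · · · · ·
T1:
  2·area = 138  (B↔C swapped to make it positive)
  edge (8, 1)→(22, 0): d=(14,-1) top-left  bias=+0
  edge (22, 0)→(20, 10): d=(-2,10) right/bottom  bias=-1
  edge (20, 10)→(8, 1): d=(-12,-9) top-left  bias=+0
    (4,0)@(9, 1): e=[1,128,9] → #
    (5,0)@(11, 1): e=[3,108,27] → #
    (6,0)@(13, 1): e=[5,88,45] → #
    (7,0)@(15, 1): e=[7,68,63] → #
    (8,0)@(17, 1): e=[9,48,81] → #
    (9,0)@(19, 1): e=[11,28,99] → #
    (10,0)@(21, 1): e=[13,8,117] → #
    (11,0)@(23, 1): e=[15,-12,135] → ·
    (4,1)@(9, 3): e=[29,124,-15] → ·
    (5,1)@(11, 3): e=[31,104,3] → #
    (11,1)@(23, 3): e=[43,-16,111] → ·
    (5,2)@(11, 5): e=[59,100,-21] → ·
    (10,2)@(21, 5): e=[69,0,69] → ·  [on edge]
    (9,7)@(19, 15): e=[207,0,-69] → ·  [on edge]
  covered (19 px):
    · · · · # # # # # # # ·
    · · · · · # # # # # # ·
    · · · · · · · # # # · ·
    · · · · · · · · # # · ·
    · · · · · · · · · # · ·
    · · · · · · · · · · · ·
    · · · · · · · · · · · ·
    · · · · · · · · · · · ·
T2:
  2·area = 10
  edge (22, 6)→(15, 2): d=(-7,-4) top-left  bias=+0
  edge (15, 2)→(14, 0): d=(-1,-2) top-left  bias=+0
  edge (14, 0)→(22, 6): d=(8,6) right/bottom  bias=-1
    (7,0)@(15, 1): e=[7,1,2] → #
    (8,0)@(17, 1): e=[15,5,-10] → ·
    (7,1)@(15, 3): e=[-7,-1,18] → ·
    (8,1)@(17, 3): e=[1,3,6] → #
    (9,1)@(19, 3): e=[9,7,-6] → ·
    (8,2)@(17, 5): e=[-13,1,22] → ·
  covered (2 px):
    · · · · · · · # · · · ·
    · · · · · · · · # · · ·
    · · · · · · · · · · · ·
    · · · · · · · · · · · ·
    · · · · · · · · · · · ·
    · · · · · · · · · · · ·
    · · · · · · · · · · · ·
    · · · · · · · · · · · ·
T3:
  2·area = 204
  edge (0, 4)→(24, 10): d=(24,6) right/bottom  bias=-1
  edge (24, 10)→(6, 14): d=(-18,4) right/bottom  bias=-1
  edge (6, 14)→(0, 4): d=(-6,-10) top-left  bias=+0
    (0,2)@(1, 5): e=[18,182,4] → #
    (1,2)@(3, 5): e=[6,174,24] → #
    (2,2)@(5, 5): e=[-6,166,44] → ·
    (0,3)@(1, 7): e=[66,146,-8] → ·
    (1,3)@(3, 7): e=[54,138,12] → #
    (2,3)@(5, 7): e=[42,130,32] → #
    (3,3)@(7, 7): e=[30,122,52] → #
    (4,3)@(9, 7): e=[18,114,72] → #
    (5,3)@(11, 7): e=[6,106,92] → #
    (6,3)@(13, 7): e=[-6,98,112] → ·
    (1,4)@(3, 9): e=[102,102,0] → #  [on edge]
    (6,4)@(13, 9): e=[42,62,100] → #
  covered (26 px):
    · · · · · · · · · · · ·
    · · · · · · · · · · · ·
    # # · · · · · · · · · ·
    · # # # # # · · · · · ·
    · # # # # # # # # # · ·
    · · # # # # # # # # · ·
    · · · # # · · · · · · ·
    · · · · · · · · · · · ·

Answer: 51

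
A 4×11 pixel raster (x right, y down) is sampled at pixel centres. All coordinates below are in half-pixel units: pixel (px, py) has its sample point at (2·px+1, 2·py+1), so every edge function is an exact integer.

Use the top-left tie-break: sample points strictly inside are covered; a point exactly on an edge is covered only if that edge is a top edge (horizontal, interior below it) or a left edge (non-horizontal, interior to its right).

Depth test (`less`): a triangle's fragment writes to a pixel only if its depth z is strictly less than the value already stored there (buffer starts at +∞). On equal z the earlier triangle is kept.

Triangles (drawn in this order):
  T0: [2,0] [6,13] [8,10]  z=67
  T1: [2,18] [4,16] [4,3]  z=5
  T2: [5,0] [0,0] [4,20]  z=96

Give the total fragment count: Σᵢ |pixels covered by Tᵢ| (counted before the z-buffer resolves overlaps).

T0:
  2·area = 38  (B↔C swapped to make it positive)
  edge (2, 0)→(8, 10): d=(6,10) right/bottom  bias=-1
  edge (8, 10)→(6, 13): d=(-2,3) right/bottom  bias=-1
  edge (6, 13)→(2, 0): d=(-4,-13) top-left  bias=+0
    (1,1)@(3, 3): e=[8,29,1] → #
    (2,1)@(5, 3): e=[-12,23,27] → ·
    (1,2)@(3, 5): e=[20,25,-7] → ·
    (2,2)@(5, 5): e=[0,19,19] → ·  [on edge]
    (2,3)@(5, 7): e=[12,15,11] → #
    (3,3)@(7, 7): e=[-8,9,37] → ·
    (2,4)@(5, 9): e=[24,11,3] → #
    (3,4)@(7, 9): e=[4,5,29] → #
    (2,5)@(5, 11): e=[36,7,-5] → ·
    (3,5)@(7, 11): e=[16,1,21] → #
    (3,6)@(7, 13): e=[28,-3,13] → ·
  covered (5 px):
    · · · ·
    · # · ·
    · · · ·
    · · # ·
    · · # #
    · · · #
    · · · ·
    · · · ·
    · · · ·
    · · · ·
    · · · ·
T1:
  2·area = 26  (B↔C swapped to make it positive)
  edge (2, 18)→(4, 3): d=(2,-15) top-left  bias=+0
  edge (4, 3)→(4, 16): d=(0,13) right/bottom  bias=-1
  edge (4, 16)→(2, 18): d=(-2,2) right/bottom  bias=-1
    (1,5)@(3, 11): e=[1,13,12] → #
    (2,5)@(5, 11): e=[31,-13,8] → ·
    (1,6)@(3, 13): e=[5,13,8] → #
    (2,6)@(5, 13): e=[35,-13,4] → ·
    (3,6)@(7, 13): e=[65,-39,0] → ·  [on edge]
    (1,7)@(3, 15): e=[9,13,4] → #
    (2,7)@(5, 15): e=[39,-13,0] → ·  [on edge]
    (1,8)@(3, 17): e=[13,13,0] → ·  [on edge]
    (0,9)@(1, 19): e=[-13,39,0] → ·  [on edge]
  covered (3 px):
    · · · ·
    · · · ·
    · · · ·
    · · · ·
    · · · ·
    · # · ·
    · # · ·
    · # · ·
    · · · ·
    · · · ·
    · · · ·
T2:
  2·area = 100  (B↔C swapped to make it positive)
  edge (5, 0)→(4, 20): d=(-1,20) right/bottom  bias=-1
  edge (4, 20)→(0, 0): d=(-4,-20) top-left  bias=+0
  edge (0, 0)→(5, 0): d=(5,0) top-left  bias=+0
    (0,0)@(1, 1): e=[79,16,5] → #
    (1,0)@(3, 1): e=[39,56,5] → #
    (2,0)@(5, 1): e=[-1,96,5] → ·
    (0,1)@(1, 3): e=[77,8,15] → #
    (2,1)@(5, 3): e=[-3,88,15] → ·
    (0,2)@(1, 5): e=[75,0,25] → #  [on edge]
    (2,2)@(5, 5): e=[-5,80,25] → ·
    (0,3)@(1, 7): e=[73,-8,35] → ·
    (1,3)@(3, 7): e=[33,32,35] → #
    (2,3)@(5, 7): e=[-7,72,35] → ·
    (1,4)@(3, 9): e=[31,24,45] → #
    (2,4)@(5, 9): e=[-9,64,45] → ·
    (1,7)@(3, 15): e=[25,0,75] → #  [on edge]
  covered (11 px):
    # # · ·
    # # · ·
    # # · ·
    · # · ·
    · # · ·
    · # · ·
    · # · ·
    · # · ·
    · · · ·
    · · · ·
    · · · ·

Result: 19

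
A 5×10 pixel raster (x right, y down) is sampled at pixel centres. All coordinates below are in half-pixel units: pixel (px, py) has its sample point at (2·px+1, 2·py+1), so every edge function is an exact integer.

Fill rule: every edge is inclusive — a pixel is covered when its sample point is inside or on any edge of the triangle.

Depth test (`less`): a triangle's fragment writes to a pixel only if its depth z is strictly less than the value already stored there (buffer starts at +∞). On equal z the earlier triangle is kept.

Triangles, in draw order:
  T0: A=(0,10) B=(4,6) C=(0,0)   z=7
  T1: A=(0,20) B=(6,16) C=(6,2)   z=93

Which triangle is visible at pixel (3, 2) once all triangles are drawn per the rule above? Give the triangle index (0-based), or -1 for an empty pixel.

T0:
  2·area = 40  (B↔C swapped to make it positive)
  edge (0, 10)→(0, 0): d=(0,-10) inclusive
  edge (0, 0)→(4, 6): d=(4,6) inclusive
  edge (4, 6)→(0, 10): d=(-4,4) inclusive
    (4,0)@(9, 1): e=[90,-50,0] → .  [on edge]
    (0,1)@(1, 3): e=[10,6,24] → X
    (1,1)@(3, 3): e=[30,-6,16] → .
    (3,1)@(7, 3): e=[70,-30,0] → .  [on edge]
    (0,2)@(1, 5): e=[10,14,16] → X
    (1,2)@(3, 5): e=[30,2,8] → X
    (2,2)@(5, 5): e=[50,-10,0] → .  [on edge]
    (0,3)@(1, 7): e=[10,22,8] → X
    (1,3)@(3, 7): e=[30,10,0] → X  [on edge]
    (2,3)@(5, 7): e=[50,-2,-8] → .
    (0,4)@(1, 9): e=[10,30,0] → X  [on edge]
    (1,4)@(3, 9): e=[30,18,-8] → .
  covered (6 px):
    . . . . .
    X . . . .
    X X . . .
    X X . . .
    X . . . .
    . . . . .
    . . . . .
    . . . . .
    . . . . .
    . . . . .
T1:
  2·area = 84  (B↔C swapped to make it positive)
  edge (0, 20)→(6, 2): d=(6,-18) inclusive
  edge (6, 2)→(6, 16): d=(0,14) inclusive
  edge (6, 16)→(0, 20): d=(-6,4) inclusive
    (2,2)@(5, 5): e=[0,14,70] → X  [on edge]
    (3,2)@(7, 5): e=[36,-14,62] → .
    (2,3)@(5, 7): e=[12,14,58] → X
    (3,3)@(7, 7): e=[48,-14,50] → .
    (2,4)@(5, 9): e=[24,14,46] → X
    (3,4)@(7, 9): e=[60,-14,38] → .
    (1,5)@(3, 11): e=[0,42,42] → X  [on edge]
    (3,5)@(7, 11): e=[72,-14,26] → .
    (1,6)@(3, 13): e=[12,42,30] → X
    (3,6)@(7, 13): e=[84,-14,14] → .
    (1,7)@(3, 15): e=[24,42,18] → X
    (3,7)@(7, 15): e=[96,-14,2] → .
    (0,8)@(1, 17): e=[0,70,14] → X  [on edge]
  covered (12 px):
    . . . . .
    . . . . .
    . . X . .
    . . X . .
    . . X . .
    . X X . .
    . X X . .
    . X X . .
    X X . . .
    X . . . .

Z-buffer (winner per pixel, '.' = empty):
  . . . . .
  0 . . . .
  0 0 1 . .
  0 0 1 . .
  0 . 1 . .
  . 1 1 . .
  . 1 1 . .
  . 1 1 . .
  1 1 . . .
  1 . . . .

Final: -1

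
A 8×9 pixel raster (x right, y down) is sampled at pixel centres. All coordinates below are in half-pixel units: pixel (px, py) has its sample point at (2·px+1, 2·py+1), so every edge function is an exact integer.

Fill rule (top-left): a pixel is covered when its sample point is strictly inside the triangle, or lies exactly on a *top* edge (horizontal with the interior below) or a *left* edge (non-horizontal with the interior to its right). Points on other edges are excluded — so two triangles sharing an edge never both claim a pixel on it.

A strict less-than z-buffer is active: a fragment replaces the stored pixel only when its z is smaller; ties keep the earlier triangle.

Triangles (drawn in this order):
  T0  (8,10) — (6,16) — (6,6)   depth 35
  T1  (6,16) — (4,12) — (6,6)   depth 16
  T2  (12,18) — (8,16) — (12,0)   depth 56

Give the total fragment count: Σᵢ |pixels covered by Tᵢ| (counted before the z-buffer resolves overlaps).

T0:
  2·area = 20
  edge (8, 10)→(6, 16): d=(-2,6) right/bottom  bias=-1
  edge (6, 16)→(6, 6): d=(0,-10) top-left  bias=+0
  edge (6, 6)→(8, 10): d=(2,4) right/bottom  bias=-1
    (5,0)@(11, 1): e=[0,50,-30] → .  [on edge]
    (4,3)@(9, 7): e=[0,30,-10] → .  [on edge]
    (3,4)@(7, 9): e=[8,10,2] → X
    (4,4)@(9, 9): e=[-4,30,-6] → .
    (3,5)@(7, 11): e=[4,10,6] → X
    (4,5)@(9, 11): e=[-8,30,-2] → .
    (3,6)@(7, 13): e=[0,10,10] → .  [on edge]
  covered (2 px):
    . . . . . . . .
    . . . . . . . .
    . . . . . . . .
    . . . . . . . .
    . . . X . . . .
    . . . X . . . .
    . . . . . . . .
    . . . . . . . .
    . . . . . . . .
T1:
  2·area = 20
  edge (6, 16)→(4, 12): d=(-2,-4) top-left  bias=+0
  edge (4, 12)→(6, 6): d=(2,-6) top-left  bias=+0
  edge (6, 6)→(6, 16): d=(0,10) right/bottom  bias=-1
    (3,1)@(7, 3): e=[30,0,-10] → .  [on edge]
    (2,4)@(5, 9): e=[10,0,10] → X  [on edge]
    (3,4)@(7, 9): e=[18,12,-10] → .
    (2,5)@(5, 11): e=[6,4,10] → X
    (3,5)@(7, 11): e=[14,16,-10] → .
    (2,6)@(5, 13): e=[2,8,10] → X
    (3,6)@(7, 13): e=[10,20,-10] → .
    (1,7)@(3, 15): e=[-10,0,30] → .  [on edge]
    (2,7)@(5, 15): e=[-2,12,10] → .
  covered (3 px):
    . . . . . . . .
    . . . . . . . .
    . . . . . . . .
    . . . . . . . .
    . . X . . . . .
    . . X . . . . .
    . . X . . . . .
    . . . . . . . .
    . . . . . . . .
T2:
  2·area = 72
  edge (12, 18)→(8, 16): d=(-4,-2) top-left  bias=+0
  edge (8, 16)→(12, 0): d=(4,-16) top-left  bias=+0
  edge (12, 0)→(12, 18): d=(0,18) right/bottom  bias=-1
    (5,2)@(11, 5): e=[50,4,18] → X
    (6,2)@(13, 5): e=[54,36,-18] → .
    (5,3)@(11, 7): e=[42,12,18] → X
    (6,3)@(13, 7): e=[46,44,-18] → .
    (5,4)@(11, 9): e=[34,20,18] → X
    (6,4)@(13, 9): e=[38,52,-18] → .
    (5,5)@(11, 11): e=[26,28,18] → X
    (6,5)@(13, 11): e=[30,60,-18] → .
    (4,6)@(9, 13): e=[14,4,54] → X
    (6,6)@(13, 13): e=[22,68,-18] → .
    (4,7)@(9, 15): e=[6,12,54] → X
    (6,7)@(13, 15): e=[14,76,-18] → .
  covered (9 px):
    . . . . . . . .
    . . . . . . . .
    . . . . . X . .
    . . . . . X . .
    . . . . . X . .
    . . . . . X . .
    . . . . X X . .
    . . . . X X . .
    . . . . . X . .

Final: 14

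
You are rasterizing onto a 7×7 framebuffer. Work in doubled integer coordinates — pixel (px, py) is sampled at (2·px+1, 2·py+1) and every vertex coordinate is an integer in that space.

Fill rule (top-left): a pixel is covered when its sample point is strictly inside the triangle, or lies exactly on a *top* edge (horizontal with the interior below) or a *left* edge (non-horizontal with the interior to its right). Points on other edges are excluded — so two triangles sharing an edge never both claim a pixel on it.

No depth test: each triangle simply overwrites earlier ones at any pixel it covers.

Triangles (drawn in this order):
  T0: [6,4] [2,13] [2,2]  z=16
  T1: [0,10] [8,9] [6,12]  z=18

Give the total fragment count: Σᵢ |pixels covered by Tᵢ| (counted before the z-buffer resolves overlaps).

T0:
  2·area = 44
  edge (6, 4)→(2, 13): d=(-4,9) right/bottom  bias=-1
  edge (2, 13)→(2, 2): d=(0,-11) top-left  bias=+0
  edge (2, 2)→(6, 4): d=(4,2) right/bottom  bias=-1
    (1,1)@(3, 3): e=[31,11,2] → #
    (2,1)@(5, 3): e=[13,33,-2] → ·
    (1,2)@(3, 5): e=[23,11,10] → #
    (2,2)@(5, 5): e=[5,33,6] → #
    (3,2)@(7, 5): e=[-13,55,2] → ·
    (1,3)@(3, 7): e=[15,11,18] → #
    (2,3)@(5, 7): e=[-3,33,14] → ·
    (1,4)@(3, 9): e=[7,11,26] → #
    (2,4)@(5, 9): e=[-11,33,22] → ·
    (1,5)@(3, 11): e=[-1,11,34] → ·
  covered (5 px):
    · · · · · · ·
    · # · · · · ·
    · # # · · · ·
    · # · · · · ·
    · # · · · · ·
    · · · · · · ·
    · · · · · · ·
T1:
  2·area = 22
  edge (0, 10)→(8, 9): d=(8,-1) top-left  bias=+0
  edge (8, 9)→(6, 12): d=(-2,3) right/bottom  bias=-1
  edge (6, 12)→(0, 10): d=(-6,-2) top-left  bias=+0
    (1,5)@(3, 11): e=[11,11,0] → #  [on edge]
    (2,5)@(5, 11): e=[13,5,4] → #
    (3,5)@(7, 11): e=[15,-1,8] → ·
    (1,6)@(3, 13): e=[27,7,-12] → ·
    (2,6)@(5, 13): e=[29,1,-8] → ·
    (4,6)@(9, 13): e=[33,-11,0] → ·  [on edge]
  covered (2 px):
    · · · · · · ·
    · · · · · · ·
    · · · · · · ·
    · · · · · · ·
    · · · · · · ·
    · # # · · · ·
    · · · · · · ·

Result: 7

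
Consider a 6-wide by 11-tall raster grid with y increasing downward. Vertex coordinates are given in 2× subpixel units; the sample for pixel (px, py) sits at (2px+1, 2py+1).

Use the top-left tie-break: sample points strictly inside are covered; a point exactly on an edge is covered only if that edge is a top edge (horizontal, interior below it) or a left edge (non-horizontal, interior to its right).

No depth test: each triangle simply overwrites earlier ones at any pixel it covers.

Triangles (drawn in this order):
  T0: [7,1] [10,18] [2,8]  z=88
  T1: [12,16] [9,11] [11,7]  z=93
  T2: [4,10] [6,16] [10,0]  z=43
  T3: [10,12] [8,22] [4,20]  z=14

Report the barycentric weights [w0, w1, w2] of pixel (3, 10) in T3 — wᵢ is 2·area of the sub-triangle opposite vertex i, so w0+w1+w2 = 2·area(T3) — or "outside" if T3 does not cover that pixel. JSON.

T0:
  2·area = 106
  edge (7, 1)→(10, 18): d=(3,17) right/bottom  bias=-1
  edge (10, 18)→(2, 8): d=(-8,-10) top-left  bias=+0
  edge (2, 8)→(7, 1): d=(5,-7) top-left  bias=+0
    (3,0)@(7, 1): e=[0,106,0] → .  [on edge]
    (3,1)@(7, 3): e=[6,90,10] → X
    (4,1)@(9, 3): e=[-28,110,24] → .
    (2,2)@(5, 5): e=[46,54,6] → X
    (4,2)@(9, 5): e=[-22,94,34] → .
    (1,3)@(3, 7): e=[86,18,2] → X
    (4,3)@(9, 7): e=[-16,78,44] → .
    (1,4)@(3, 9): e=[92,2,12] → X
    (4,4)@(9, 9): e=[-10,62,54] → .
    (1,5)@(3, 11): e=[98,-14,22] → .
    (2,5)@(5, 11): e=[64,6,36] → X
    (4,5)@(9, 11): e=[-4,46,64] → .
  covered (14 px):
    . . . . . .
    . . . X . .
    . . X X . .
    . X X X . .
    . X X X . .
    . . X X . .
    . . . X X .
    . . . . X .
    . . . . . .
    . . . . . .
    . . . . . .
T1:
  2·area = 22
  edge (12, 16)→(9, 11): d=(-3,-5) top-left  bias=+0
  edge (9, 11)→(11, 7): d=(2,-4) top-left  bias=+0
  edge (11, 7)→(12, 16): d=(1,9) right/bottom  bias=-1
    (1,0)@(3, 1): e=[0,-44,66] → .  [on edge]
    (5,3)@(11, 7): e=[22,0,0] → .  [on edge]
    (5,4)@(11, 9): e=[16,4,2] → X
    (4,5)@(9, 11): e=[0,0,22] → X  [on edge]
    (4,6)@(9, 13): e=[-6,4,24] → .
    (5,6)@(11, 13): e=[4,12,6] → X
    (3,7)@(7, 15): e=[-22,0,44] → .  [on edge]
    (5,7)@(11, 15): e=[-2,16,8] → .
    (2,9)@(5, 19): e=[-44,0,66] → .  [on edge]
  covered (4 px):
    . . . . . .
    . . . . . .
    . . . . . .
    . . . . . .
    . . . . . X
    . . . . X X
    . . . . . X
    . . . . . .
    . . . . . .
    . . . . . .
    . . . . . .
T2:
  2·area = 56  (B↔C swapped to make it positive)
  edge (4, 10)→(10, 0): d=(6,-10) top-left  bias=+0
  edge (10, 0)→(6, 16): d=(-4,16) right/bottom  bias=-1
  edge (6, 16)→(4, 10): d=(-2,-6) top-left  bias=+0
    (0,0)@(1, 1): e=[-84,140,0] → .  [on edge]
    (4,1)@(9, 3): e=[8,4,44] → X
    (5,1)@(11, 3): e=[28,-28,56] → .
    (3,2)@(7, 5): e=[0,28,28] → X  [on edge]
    (4,2)@(9, 5): e=[20,-4,40] → .
    (1,3)@(3, 7): e=[-28,84,0] → .  [on edge]
    (3,3)@(7, 7): e=[12,20,24] → X
    (4,3)@(9, 7): e=[32,-12,36] → .
    (2,4)@(5, 9): e=[4,44,8] → X
    (4,4)@(9, 9): e=[44,-20,32] → .
    (2,5)@(5, 11): e=[16,36,4] → X
    (4,5)@(9, 11): e=[56,-28,28] → .
    (2,6)@(5, 13): e=[28,28,0] → X  [on edge]
    (0,7)@(1, 15): e=[0,84,-28] → .  [on edge]
    (3,9)@(7, 19): e=[84,-28,0] → .  [on edge]
  covered (8 px):
    . . . . . .
    . . . . X .
    . . . X . .
    . . . X . .
    . . X X . .
    . . X X . .
    . . X . . .
    . . . . . .
    . . . . . .
    . . . . . .
    . . . . . .
T3:
  2·area = 44
  edge (10, 12)→(8, 22): d=(-2,10) right/bottom  bias=-1
  edge (8, 22)→(4, 20): d=(-4,-2) top-left  bias=+0
  edge (4, 20)→(10, 12): d=(6,-8) top-left  bias=+0
    (5,3)@(11, 7): e=[0,66,-22] → .  [on edge]
    (4,7)@(9, 15): e=[4,30,10] → X
    (5,7)@(11, 15): e=[-16,34,26] → .
    (3,8)@(7, 17): e=[20,18,6] → X
    (4,8)@(9, 17): e=[0,22,22] → .  [on edge]
    (2,9)@(5, 19): e=[36,6,2] → X
    (4,9)@(9, 19): e=[-4,14,34] → .
    (2,10)@(5, 21): e=[32,-2,14] → .
    (3,10)@(7, 21): e=[12,2,30] → X
    (4,10)@(9, 21): e=[-8,6,46] → .
  covered (5 px):
    . . . . . .
    . . . . . .
    . . . . . .
    . . . . . .
    . . . . . .
    . . . . . .
    . . . . . .
    . . . . X .
    . . . X . .
    . . X X . .
    . . . X . .

Final: [2,30,12]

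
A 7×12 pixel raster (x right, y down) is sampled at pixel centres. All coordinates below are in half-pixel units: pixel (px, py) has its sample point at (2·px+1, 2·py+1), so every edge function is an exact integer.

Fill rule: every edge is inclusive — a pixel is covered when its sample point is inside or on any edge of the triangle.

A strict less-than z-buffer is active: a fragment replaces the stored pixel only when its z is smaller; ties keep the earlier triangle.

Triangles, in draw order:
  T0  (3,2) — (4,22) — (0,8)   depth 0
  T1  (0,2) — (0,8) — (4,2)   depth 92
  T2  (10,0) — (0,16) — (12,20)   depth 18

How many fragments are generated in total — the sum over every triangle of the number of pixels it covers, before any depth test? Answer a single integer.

T0:
  2·area = 66
  edge (3, 2)→(4, 22): d=(1,20) inclusive
  edge (4, 22)→(0, 8): d=(-4,-14) inclusive
  edge (0, 8)→(3, 2): d=(3,-6) inclusive
    (1,1)@(3, 3): e=[1,62,3] → #
    (2,1)@(5, 3): e=[-39,90,15] → ·
    (1,2)@(3, 5): e=[3,54,9] → #
    (2,2)@(5, 5): e=[-37,82,21] → ·
    (0,3)@(1, 7): e=[45,18,3] → #
    (2,3)@(5, 7): e=[-35,74,27] → ·
    (0,4)@(1, 9): e=[47,10,9] → #
    (2,4)@(5, 9): e=[-33,66,33] → ·
    (0,5)@(1, 11): e=[49,2,15] → #
    (2,5)@(5, 11): e=[-31,58,39] → ·
    (0,6)@(1, 13): e=[51,-6,21] → ·
    (1,6)@(3, 13): e=[11,22,33] → #
  covered (11 px):
    · · · · · · ·
    · # · · · · ·
    · # · · · · ·
    # # · · · · ·
    # # · · · · ·
    # # · · · · ·
    · # · · · · ·
    · # · · · · ·
    · # · · · · ·
    · · · · · · ·
    · · · · · · ·
    · · · · · · ·
T1:
  2·area = 24  (B↔C swapped to make it positive)
  edge (0, 2)→(4, 2): d=(4,0) inclusive
  edge (4, 2)→(0, 8): d=(-4,6) inclusive
  edge (0, 8)→(0, 2): d=(0,-6) inclusive
    (0,1)@(1, 3): e=[4,14,6] → #
    (1,1)@(3, 3): e=[4,2,18] → #
    (2,1)@(5, 3): e=[4,-10,30] → ·
    (0,2)@(1, 5): e=[12,6,6] → #
    (1,2)@(3, 5): e=[12,-6,18] → ·
    (0,3)@(1, 7): e=[20,-2,6] → ·
  covered (3 px):
    · · · · · · ·
    # # · · · · ·
    # · · · · · ·
    · · · · · · ·
    · · · · · · ·
    · · · · · · ·
    · · · · · · ·
    · · · · · · ·
    · · · · · · ·
    · · · · · · ·
    · · · · · · ·
    · · · · · · ·
T2:
  2·area = 232  (B↔C swapped to make it positive)
  edge (10, 0)→(12, 20): d=(2,20) inclusive
  edge (12, 20)→(0, 16): d=(-12,-4) inclusive
  edge (0, 16)→(10, 0): d=(10,-16) inclusive
    (4,1)@(9, 3): e=[26,192,14] → #
    (5,1)@(11, 3): e=[-14,200,46] → ·
    (3,2)@(7, 5): e=[70,160,2] → #
    (5,2)@(11, 5): e=[-10,176,66] → ·
    (3,3)@(7, 7): e=[74,136,22] → #
    (5,3)@(11, 7): e=[-6,152,86] → ·
    (2,4)@(5, 9): e=[118,104,10] → #
    (5,4)@(11, 9): e=[-2,128,106] → ·
    (2,5)@(5, 11): e=[122,80,30] → #
    (5,5)@(11, 11): e=[2,104,126] → #
    (6,5)@(13, 11): e=[-38,112,158] → ·
    (1,6)@(3, 13): e=[166,48,18] → #
    (1,8)@(3, 17): e=[174,0,58] → #  [on edge]
    (4,9)@(9, 19): e=[58,0,174] → #  [on edge]
  covered (30 px):
    · · · · · · ·
    · · · · # · ·
    · · · # # · ·
    · · · # # · ·
    · · # # # · ·
    · · # # # # ·
    · # # # # # ·
    # # # # # # ·
    · # # # # # ·
    · · · · # # ·
    · · · · · · ·
    · · · · · · ·

Result: 44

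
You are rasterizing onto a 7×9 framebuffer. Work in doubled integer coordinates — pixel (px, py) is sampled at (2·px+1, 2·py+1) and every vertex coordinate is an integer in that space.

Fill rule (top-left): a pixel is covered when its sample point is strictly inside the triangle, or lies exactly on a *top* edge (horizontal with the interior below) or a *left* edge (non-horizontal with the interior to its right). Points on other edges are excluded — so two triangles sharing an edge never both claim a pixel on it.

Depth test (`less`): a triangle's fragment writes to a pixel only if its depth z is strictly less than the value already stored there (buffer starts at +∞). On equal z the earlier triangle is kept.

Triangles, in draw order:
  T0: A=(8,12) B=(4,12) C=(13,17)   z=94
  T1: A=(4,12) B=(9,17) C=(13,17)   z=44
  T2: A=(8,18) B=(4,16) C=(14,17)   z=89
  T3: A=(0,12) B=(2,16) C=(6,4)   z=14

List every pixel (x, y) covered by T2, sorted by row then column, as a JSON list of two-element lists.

T0:
  2·area = 20  (B↔C swapped to make it positive)
  edge (8, 12)→(13, 17): d=(5,5) right/bottom  bias=-1
  edge (13, 17)→(4, 12): d=(-9,-5) top-left  bias=+0
  edge (4, 12)→(8, 12): d=(4,0) top-left  bias=+0
    (0,2)@(1, 5): e=[0,48,-28] → ·  [on edge]
    (1,3)@(3, 7): e=[0,40,-20] → ·  [on edge]
    (2,4)@(5, 9): e=[0,32,-12] → ·  [on edge]
    (3,5)@(7, 11): e=[0,24,-4] → ·  [on edge]
    (3,6)@(7, 13): e=[10,6,4] → #
    (4,6)@(9, 13): e=[0,16,4] → ·  [on edge]
    (3,7)@(7, 15): e=[20,-12,12] → ·
    (5,7)@(11, 15): e=[0,8,12] → ·  [on edge]
    (6,8)@(13, 17): e=[0,0,20] → ·  [on edge]
  covered (1 px):
    · · · · · · ·
    · · · · · · ·
    · · · · · · ·
    · · · · · · ·
    · · · · · · ·
    · · · · · · ·
    · · · # · · ·
    · · · · · · ·
    · · · · · · ·
T1:
  2·area = 20  (B↔C swapped to make it positive)
  edge (4, 12)→(13, 17): d=(9,5) right/bottom  bias=-1
  edge (13, 17)→(9, 17): d=(-4,0) right/bottom  bias=-1
  edge (9, 17)→(4, 12): d=(-5,-5) top-left  bias=+0
    (0,4)@(1, 9): e=[-12,32,0] → ·  [on edge]
    (1,5)@(3, 11): e=[-4,24,0] → ·  [on edge]
    (2,6)@(5, 13): e=[4,16,0] → #  [on edge]
    (3,6)@(7, 13): e=[-6,16,10] → ·
    (2,7)@(5, 15): e=[22,8,-10] → ·
    (3,7)@(7, 15): e=[12,8,0] → #  [on edge]
    (4,7)@(9, 15): e=[2,8,10] → #
    (5,7)@(11, 15): e=[-8,8,20] → ·
    (0,8)@(1, 17): e=[60,0,-40] → ·  [on edge]
    (1,8)@(3, 17): e=[50,0,-30] → ·  [on edge]
    (2,8)@(5, 17): e=[40,0,-20] → ·  [on edge]
    (3,8)@(7, 17): e=[30,0,-10] → ·  [on edge]
    (4,8)@(9, 17): e=[20,0,0] → ·  [on edge]
    (5,8)@(11, 17): e=[10,0,10] → ·  [on edge]
    (6,8)@(13, 17): e=[0,0,20] → ·  [on edge]
  covered (3 px):
    · · · · · · ·
    · · · · · · ·
    · · · · · · ·
    · · · · · · ·
    · · · · · · ·
    · · · · · · ·
    · · # · · · ·
    · · · # # · ·
    · · · · · · ·
T2:
  2·area = 16
  edge (8, 18)→(4, 16): d=(-4,-2) top-left  bias=+0
  edge (4, 16)→(14, 17): d=(10,1) right/bottom  bias=-1
  edge (14, 17)→(8, 18): d=(-6,1) right/bottom  bias=-1
    (3,8)@(7, 17): e=[2,7,7] → #
    (4,8)@(9, 17): e=[6,5,5] → #
    (5,8)@(11, 17): e=[10,3,3] → #
    (6,8)@(13, 17): e=[14,1,1] → #
  covered (4 px):
    · · · · · · ·
    · · · · · · ·
    · · · · · · ·
    · · · · · · ·
    · · · · · · ·
    · · · · · · ·
    · · · · · · ·
    · · · · · · ·
    · · · # # # #
T3:
  2·area = 40  (B↔C swapped to make it positive)
  edge (0, 12)→(6, 4): d=(6,-8) top-left  bias=+0
  edge (6, 4)→(2, 16): d=(-4,12) right/bottom  bias=-1
  edge (2, 16)→(0, 12): d=(-2,-4) top-left  bias=+0
    (3,0)@(7, 1): e=[-10,0,50] → ·  [on edge]
    (2,3)@(5, 7): e=[10,0,30] → ·  [on edge]
    (1,4)@(3, 9): e=[6,16,18] → #
    (2,4)@(5, 9): e=[22,-8,26] → ·
    (0,5)@(1, 11): e=[2,32,6] → #
    (2,5)@(5, 11): e=[34,-16,22] → ·
    (0,6)@(1, 13): e=[14,24,2] → #
    (1,6)@(3, 13): e=[30,0,10] → ·  [on edge]
    (0,7)@(1, 15): e=[26,16,-2] → ·
  covered (4 px):
    · · · · · · ·
    · · · · · · ·
    · · · · · · ·
    · · · · · · ·
    · # · · · · ·
    # # · · · · ·
    # · · · · · ·
    · · · · · · ·
    · · · · · · ·

Result: [[3,8],[4,8],[5,8],[6,8]]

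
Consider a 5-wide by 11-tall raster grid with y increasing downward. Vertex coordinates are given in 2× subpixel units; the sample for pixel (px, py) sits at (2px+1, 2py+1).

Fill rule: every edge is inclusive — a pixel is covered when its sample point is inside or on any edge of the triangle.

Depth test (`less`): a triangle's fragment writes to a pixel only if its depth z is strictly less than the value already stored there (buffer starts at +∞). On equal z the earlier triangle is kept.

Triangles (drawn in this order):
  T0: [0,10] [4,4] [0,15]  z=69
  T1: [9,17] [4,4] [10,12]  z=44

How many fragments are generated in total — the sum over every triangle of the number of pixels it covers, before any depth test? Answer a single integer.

T0:
  2·area = 20
  edge (0, 10)→(4, 4): d=(4,-6) inclusive
  edge (4, 4)→(0, 15): d=(-4,11) inclusive
  edge (0, 15)→(0, 10): d=(0,-5) inclusive
    (0,4)@(1, 9): e=[2,13,5] → X
    (1,4)@(3, 9): e=[14,-9,15] → .
    (0,5)@(1, 11): e=[10,5,5] → X
    (1,5)@(3, 11): e=[22,-17,15] → .
    (0,6)@(1, 13): e=[18,-3,5] → .
  covered (2 px):
    . . . . .
    . . . . .
    . . . . .
    . . . . .
    X . . . .
    X . . . .
    . . . . .
    . . . . .
    . . . . .
    . . . . .
    . . . . .
T1:
  2·area = 38
  edge (9, 17)→(4, 4): d=(-5,-13) inclusive
  edge (4, 4)→(10, 12): d=(6,8) inclusive
  edge (10, 12)→(9, 17): d=(-1,5) inclusive
    (3,4)@(7, 9): e=[14,6,18] → X
    (4,4)@(9, 9): e=[40,-10,8] → .
    (3,5)@(7, 11): e=[4,18,16] → X
    (4,5)@(9, 11): e=[30,2,6] → X
    (3,6)@(7, 13): e=[-6,30,14] → .
    (4,6)@(9, 13): e=[20,14,4] → X
    (4,7)@(9, 15): e=[10,26,2] → X
    (4,8)@(9, 17): e=[0,38,0] → X  [on edge]
    (4,9)@(9, 19): e=[-10,50,-2] → .
  covered (6 px):
    . . . . .
    . . . . .
    . . . . .
    . . . . .
    . . . X .
    . . . X X
    . . . . X
    . . . . X
    . . . . X
    . . . . .
    . . . . .

Result: 8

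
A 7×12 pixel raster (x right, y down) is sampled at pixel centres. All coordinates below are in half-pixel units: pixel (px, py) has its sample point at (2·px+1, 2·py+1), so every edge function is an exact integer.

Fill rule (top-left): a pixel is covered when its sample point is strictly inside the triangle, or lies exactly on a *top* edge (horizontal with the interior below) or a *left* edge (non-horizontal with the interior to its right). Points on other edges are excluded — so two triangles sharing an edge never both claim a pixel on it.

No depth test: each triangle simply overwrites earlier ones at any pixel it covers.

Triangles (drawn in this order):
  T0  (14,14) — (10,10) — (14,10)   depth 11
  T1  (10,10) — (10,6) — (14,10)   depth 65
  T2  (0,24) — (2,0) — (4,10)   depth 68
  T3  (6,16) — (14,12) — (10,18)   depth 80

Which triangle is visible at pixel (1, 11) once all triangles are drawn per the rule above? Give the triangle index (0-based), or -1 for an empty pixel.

T0:
  2·area = 16
  edge (14, 14)→(10, 10): d=(-4,-4) top-left  bias=+0
  edge (10, 10)→(14, 10): d=(4,0) top-left  bias=+0
  edge (14, 10)→(14, 14): d=(0,4) right/bottom  bias=-1
    (0,0)@(1, 1): e=[0,-36,52] → ·  [on edge]
    (1,1)@(3, 3): e=[0,-28,44] → ·  [on edge]
    (2,2)@(5, 5): e=[0,-20,36] → ·  [on edge]
    (3,3)@(7, 7): e=[0,-12,28] → ·  [on edge]
    (4,4)@(9, 9): e=[0,-4,20] → ·  [on edge]
    (5,5)@(11, 11): e=[0,4,12] → #  [on edge]
    (6,5)@(13, 11): e=[8,4,4] → #
    (5,6)@(11, 13): e=[-8,12,12] → ·
    (6,6)@(13, 13): e=[0,12,4] → #  [on edge]
    (6,7)@(13, 15): e=[-8,20,4] → ·
  covered (3 px):
    · · · · · · ·
    · · · · · · ·
    · · · · · · ·
    · · · · · · ·
    · · · · · · ·
    · · · · · # #
    · · · · · · #
    · · · · · · ·
    · · · · · · ·
    · · · · · · ·
    · · · · · · ·
    · · · · · · ·
T1:
  2·area = 16
  edge (10, 10)→(10, 6): d=(0,-4) top-left  bias=+0
  edge (10, 6)→(14, 10): d=(4,4) right/bottom  bias=-1
  edge (14, 10)→(10, 10): d=(-4,0) right/bottom  bias=-1
    (2,0)@(5, 1): e=[-20,0,36] → ·  [on edge]
    (3,1)@(7, 3): e=[-12,0,28] → ·  [on edge]
    (4,2)@(9, 5): e=[-4,0,20] → ·  [on edge]
    (5,3)@(11, 7): e=[4,0,12] → ·  [on edge]
    (5,4)@(11, 9): e=[4,8,4] → #
    (6,4)@(13, 9): e=[12,0,4] → ·  [on edge]
    (5,5)@(11, 11): e=[4,16,-4] → ·
  covered (1 px):
    · · · · · · ·
    · · · · · · ·
    · · · · · · ·
    · · · · · · ·
    · · · · · # ·
    · · · · · · ·
    · · · · · · ·
    · · · · · · ·
    · · · · · · ·
    · · · · · · ·
    · · · · · · ·
    · · · · · · ·
T2:
  2·area = 68
  edge (0, 24)→(2, 0): d=(2,-24) top-left  bias=+0
  edge (2, 0)→(4, 10): d=(2,10) right/bottom  bias=-1
  edge (4, 10)→(0, 24): d=(-4,14) right/bottom  bias=-1
    (1,2)@(3, 5): e=[34,0,34] → ·  [on edge]
    (1,3)@(3, 7): e=[38,4,26] → #
    (2,3)@(5, 7): e=[86,-16,-2] → ·
    (1,4)@(3, 9): e=[42,8,18] → #
    (2,4)@(5, 9): e=[90,-12,-10] → ·
    (1,5)@(3, 11): e=[46,12,10] → #
    (2,5)@(5, 11): e=[94,-8,-18] → ·
    (0,6)@(1, 13): e=[2,36,30] → #
    (2,6)@(5, 13): e=[98,-4,-26] → ·
    (0,7)@(1, 15): e=[6,40,22] → #
    (1,7)@(3, 15): e=[54,20,-6] → ·
    (2,7)@(5, 15): e=[102,0,-34] → ·  [on edge]
  covered (8 px):
    · · · · · · ·
    · · · · · · ·
    · · · · · · ·
    · # · · · · ·
    · # · · · · ·
    · # · · · · ·
    # # · · · · ·
    # · · · · · ·
    # · · · · · ·
    # · · · · · ·
    · · · · · · ·
    · · · · · · ·
T3:
  2·area = 32
  edge (6, 16)→(14, 12): d=(8,-4) top-left  bias=+0
  edge (14, 12)→(10, 18): d=(-4,6) right/bottom  bias=-1
  edge (10, 18)→(6, 16): d=(-4,-2) top-left  bias=+0
    (6,6)@(13, 13): e=[4,2,26] → #
    (4,7)@(9, 15): e=[4,18,10] → #
    (5,7)@(11, 15): e=[12,6,14] → #
    (6,7)@(13, 15): e=[20,-6,18] → ·
    (4,8)@(9, 17): e=[20,10,2] → #
    (5,8)@(11, 17): e=[28,-2,6] → ·
    (4,9)@(9, 19): e=[36,2,-6] → ·
  covered (4 px):
    · · · · · · ·
    · · · · · · ·
    · · · · · · ·
    · · · · · · ·
    · · · · · · ·
    · · · · · · ·
    · · · · · · #
    · · · · # # ·
    · · · · # · ·
    · · · · · · ·
    · · · · · · ·
    · · · · · · ·

Z-buffer (winner per pixel, '.' = empty):
  . . . . . . .
  . . . . . . .
  . . . . . . .
  . 2 . . . . .
  . 2 . . . 1 .
  . 2 . . . 0 0
  2 2 . . . . 3
  2 . . . 3 3 .
  2 . . . 3 . .
  2 . . . . . .
  . . . . . . .
  . . . . . . .

Answer: -1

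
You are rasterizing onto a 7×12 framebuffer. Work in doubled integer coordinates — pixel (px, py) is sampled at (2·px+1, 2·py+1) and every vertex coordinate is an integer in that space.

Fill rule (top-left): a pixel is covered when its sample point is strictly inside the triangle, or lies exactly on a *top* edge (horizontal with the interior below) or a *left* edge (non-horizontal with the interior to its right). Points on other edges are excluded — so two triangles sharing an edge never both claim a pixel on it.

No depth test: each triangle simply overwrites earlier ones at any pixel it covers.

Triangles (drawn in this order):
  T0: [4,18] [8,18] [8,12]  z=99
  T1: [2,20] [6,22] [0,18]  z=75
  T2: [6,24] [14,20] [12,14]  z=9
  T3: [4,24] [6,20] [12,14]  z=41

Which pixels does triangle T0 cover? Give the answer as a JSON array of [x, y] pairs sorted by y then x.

T0:
  2·area = 24  (B↔C swapped to make it positive)
  edge (4, 18)→(8, 12): d=(4,-6) top-left  bias=+0
  edge (8, 12)→(8, 18): d=(0,6) right/bottom  bias=-1
  edge (8, 18)→(4, 18): d=(-4,0) right/bottom  bias=-1
    (3,7)@(7, 15): e=[6,6,12] → #
    (4,7)@(9, 15): e=[18,-6,12] → ·
    (2,8)@(5, 17): e=[2,18,4] → #
    (4,8)@(9, 17): e=[26,-6,4] → ·
    (2,9)@(5, 19): e=[10,18,-4] → ·
    (3,9)@(7, 19): e=[22,6,-4] → ·
  covered (3 px):
    · · · · · · ·
    · · · · · · ·
    · · · · · · ·
    · · · · · · ·
    · · · · · · ·
    · · · · · · ·
    · · · · · · ·
    · · · # · · ·
    · · # # · · ·
    · · · · · · ·
    · · · · · · ·
    · · · · · · ·
T1:
  2·area = 4  (B↔C swapped to make it positive)
  edge (2, 20)→(0, 18): d=(-2,-2) top-left  bias=+0
  edge (0, 18)→(6, 22): d=(6,4) right/bottom  bias=-1
  edge (6, 22)→(2, 20): d=(-4,-2) top-left  bias=+0
    (0,9)@(1, 19): e=[0,2,2] → #  [on edge]
    (1,9)@(3, 19): e=[4,-6,6] → ·
    (0,10)@(1, 21): e=[-4,14,-6] → ·
    (1,10)@(3, 21): e=[0,6,-2] → ·  [on edge]
    (2,11)@(5, 23): e=[0,10,-6] → ·  [on edge]
  covered (1 px):
    · · · · · · ·
    · · · · · · ·
    · · · · · · ·
    · · · · · · ·
    · · · · · · ·
    · · · · · · ·
    · · · · · · ·
    · · · · · · ·
    · · · · · · ·
    # · · · · · ·
    · · · · · · ·
    · · · · · · ·
T2:
  2·area = 56  (B↔C swapped to make it positive)
  edge (6, 24)→(12, 14): d=(6,-10) top-left  bias=+0
  edge (12, 14)→(14, 20): d=(2,6) right/bottom  bias=-1
  edge (14, 20)→(6, 24): d=(-8,4) right/bottom  bias=-1
    (4,2)@(9, 5): e=[-84,0,140] → ·  [on edge]
    (5,5)@(11, 11): e=[-28,0,84] → ·  [on edge]
    (5,8)@(11, 17): e=[8,12,36] → #
    (6,8)@(13, 17): e=[28,0,28] → ·  [on edge]
    (4,9)@(9, 19): e=[0,28,28] → #  [on edge]
    (6,9)@(13, 19): e=[40,4,12] → #
    (4,10)@(9, 21): e=[12,32,12] → #
    (6,10)@(13, 21): e=[52,8,-4] → ·
    (3,11)@(7, 23): e=[4,48,4] → #
    (4,11)@(9, 23): e=[24,36,-4] → ·
    (5,11)@(11, 23): e=[44,24,-12] → ·
  covered (7 px):
    · · · · · · ·
    · · · · · · ·
    · · · · · · ·
    · · · · · · ·
    · · · · · · ·
    · · · · · · ·
    · · · · · · ·
    · · · · · · ·
    · · · · · # ·
    · · · · # # #
    · · · · # # ·
    · · · # · · ·
T3:
  2·area = 12
  edge (4, 24)→(6, 20): d=(2,-4) top-left  bias=+0
  edge (6, 20)→(12, 14): d=(6,-6) top-left  bias=+0
  edge (12, 14)→(4, 24): d=(-8,10) right/bottom  bias=-1
    (6,6)@(13, 13): e=[14,0,-2] → ·  [on edge]
    (5,7)@(11, 15): e=[10,0,2] → #  [on edge]
    (6,7)@(13, 15): e=[18,12,-18] → ·
    (4,8)@(9, 17): e=[6,0,6] → #  [on edge]
    (5,8)@(11, 17): e=[14,12,-14] → ·
    (3,9)@(7, 19): e=[2,0,10] → #  [on edge]
    (4,9)@(9, 19): e=[10,12,-10] → ·
    (2,10)@(5, 21): e=[-2,0,14] → ·  [on edge]
    (3,10)@(7, 21): e=[6,12,-6] → ·
    (1,11)@(3, 23): e=[-6,0,18] → ·  [on edge]
  covered (3 px):
    · · · · · · ·
    · · · · · · ·
    · · · · · · ·
    · · · · · · ·
    · · · · · · ·
    · · · · · · ·
    · · · · · · ·
    · · · · · # ·
    · · · · # · ·
    · · · # · · ·
    · · · · · · ·
    · · · · · · ·

Answer: [[3,7],[2,8],[3,8]]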